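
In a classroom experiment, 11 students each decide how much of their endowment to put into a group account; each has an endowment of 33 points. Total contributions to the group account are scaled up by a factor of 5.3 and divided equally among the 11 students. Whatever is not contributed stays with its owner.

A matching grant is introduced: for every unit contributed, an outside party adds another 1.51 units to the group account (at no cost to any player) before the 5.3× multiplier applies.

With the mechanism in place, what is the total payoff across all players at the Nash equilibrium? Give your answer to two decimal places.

The effective private return per unit is now 5.3 × 2.51 / 11 = 1.2094 > 1, so every player's dominant strategy flips to full contribution.
So the Nash equilibrium is full contribution by all 11; the group earns 5.3 × 2.51 × 363 = 4828.99.

4828.99 points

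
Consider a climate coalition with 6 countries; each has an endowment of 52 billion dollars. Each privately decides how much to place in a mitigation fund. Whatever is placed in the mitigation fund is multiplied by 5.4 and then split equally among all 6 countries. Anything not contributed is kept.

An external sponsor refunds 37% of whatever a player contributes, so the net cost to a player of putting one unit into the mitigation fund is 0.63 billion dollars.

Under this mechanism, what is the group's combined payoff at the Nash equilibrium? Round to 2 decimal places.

The effective private return per unit is now (5.4/6) / 0.63 = 1.4286 > 1, so every player's dominant strategy flips to full contribution.
So the Nash equilibrium is full contribution by all 6; the group earns 6 × (52 × 0.37 + 5.4 × 52) = 1800.24.

1800.24 billion dollars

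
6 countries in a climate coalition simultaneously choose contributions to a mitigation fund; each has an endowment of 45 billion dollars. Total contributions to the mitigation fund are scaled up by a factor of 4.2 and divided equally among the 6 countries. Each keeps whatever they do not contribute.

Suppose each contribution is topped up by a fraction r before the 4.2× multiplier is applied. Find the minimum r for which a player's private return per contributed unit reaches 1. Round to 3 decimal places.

0.429

With matching at rate r, one contributed unit becomes (1 + r) in the mitigation fund and returns 4.2 × (1 + r) / 6 to the contributor.
Setting this equal to 1: 1 + r = 6/4.2 = 1.4286.
So the minimum matching rate is r = 1.4286 − 1 = 0.429.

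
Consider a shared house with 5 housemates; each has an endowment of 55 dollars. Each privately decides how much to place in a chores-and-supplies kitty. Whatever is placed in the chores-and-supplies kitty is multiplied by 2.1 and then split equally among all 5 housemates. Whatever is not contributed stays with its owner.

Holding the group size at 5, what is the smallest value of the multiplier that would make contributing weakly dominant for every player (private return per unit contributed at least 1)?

A contributed unit returns (multiplier)/5 to its contributor.
This reaches 1 exactly when the multiplier is 5.

5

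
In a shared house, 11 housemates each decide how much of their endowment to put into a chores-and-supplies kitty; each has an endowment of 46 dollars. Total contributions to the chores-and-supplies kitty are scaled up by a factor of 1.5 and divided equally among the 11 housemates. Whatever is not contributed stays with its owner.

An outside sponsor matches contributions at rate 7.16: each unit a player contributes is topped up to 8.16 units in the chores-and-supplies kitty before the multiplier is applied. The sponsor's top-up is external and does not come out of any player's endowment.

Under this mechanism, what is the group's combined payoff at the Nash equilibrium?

6193.44 dollars

Under the mechanism each unit contributed yields 1.5 × 8.16 / 11 = 1.1127 back to its contributor per unit of net cost, which exceeds 1, making full contribution the dominant choice for everyone.
So the Nash equilibrium is full contribution by all 11; the group earns 1.5 × 8.16 × 506 = 6193.44.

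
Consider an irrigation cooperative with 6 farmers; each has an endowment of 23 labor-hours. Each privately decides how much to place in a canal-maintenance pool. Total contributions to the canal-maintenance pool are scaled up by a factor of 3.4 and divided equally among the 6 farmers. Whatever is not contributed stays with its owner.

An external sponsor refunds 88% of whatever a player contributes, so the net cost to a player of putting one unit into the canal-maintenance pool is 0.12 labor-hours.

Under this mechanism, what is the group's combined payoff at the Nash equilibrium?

590.64 labor-hours

The effective private return per unit is now (3.4/6) / 0.12 = 4.7222 > 1, so every player's dominant strategy flips to full contribution.
So the Nash equilibrium is full contribution by all 6; the group earns 6 × (23 × 0.88 + 3.4 × 23) = 590.64.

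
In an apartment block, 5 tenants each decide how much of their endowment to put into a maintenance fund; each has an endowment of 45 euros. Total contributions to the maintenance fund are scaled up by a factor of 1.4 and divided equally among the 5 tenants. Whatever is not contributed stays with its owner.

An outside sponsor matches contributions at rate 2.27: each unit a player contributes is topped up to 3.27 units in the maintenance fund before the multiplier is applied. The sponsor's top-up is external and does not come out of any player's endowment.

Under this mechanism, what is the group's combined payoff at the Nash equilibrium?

With the mechanism, a contributed unit returns 1.4 × 3.27 / 5 = 0.9156 per unit of net cost — still below 1 — so contributing 0 remains dominant for every player.
Everyone keeps their endowment and the group total is 5 × 45 = 225.

225.00 euros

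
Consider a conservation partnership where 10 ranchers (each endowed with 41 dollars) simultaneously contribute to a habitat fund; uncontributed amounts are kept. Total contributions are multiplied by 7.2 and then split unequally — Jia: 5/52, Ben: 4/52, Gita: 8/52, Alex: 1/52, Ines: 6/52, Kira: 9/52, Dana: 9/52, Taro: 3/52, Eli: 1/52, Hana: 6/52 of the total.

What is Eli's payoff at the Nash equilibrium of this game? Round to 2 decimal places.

Each unit j contributes comes back to j as 7.2 × (j's share), so j prefers to contribute only if that share exceeds 1/7.2 = 0.1389; otherwise keeping the unit dominates.
Gita, Kira and Dana clear that bar, contributing 41 each; the remaining 7 contribute 0. Total contributed: 123.
Eli keeps 41 and receives 7.2 × 123 × 1/52 = 17.03 from the habitat fund, for a payoff of 58.03.

58.03 dollars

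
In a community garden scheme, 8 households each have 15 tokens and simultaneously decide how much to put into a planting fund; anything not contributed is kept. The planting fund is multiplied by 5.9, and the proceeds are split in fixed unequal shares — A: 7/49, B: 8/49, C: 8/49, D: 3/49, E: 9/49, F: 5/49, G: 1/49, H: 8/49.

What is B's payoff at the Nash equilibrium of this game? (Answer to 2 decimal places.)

29.45 tokens

A player with share s gets back 5.9·s per unit contributed, so full contribution is dominant for anyone with s > 1/5.9 = 0.1695 and zero contribution is dominant for anyone below.
Only E (9/49) clears that bar, contributing 15; the remaining 7 contribute 0. Total contributed: 15.
B keeps 15 and receives 5.9 × 15 × 8/49 = 14.45 from the planting fund, for a payoff of 29.45.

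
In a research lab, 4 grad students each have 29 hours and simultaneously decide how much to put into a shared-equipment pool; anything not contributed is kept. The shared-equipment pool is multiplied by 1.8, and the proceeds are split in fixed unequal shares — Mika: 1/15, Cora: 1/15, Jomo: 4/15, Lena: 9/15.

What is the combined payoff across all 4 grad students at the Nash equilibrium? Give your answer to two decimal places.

A player with share s gets back 1.8·s per unit contributed, so full contribution is dominant for anyone with s > 1/1.8 = 0.5556 and zero contribution is dominant for anyone below.
Only Lena (9/15) clears that bar, contributing 29; the remaining 3 contribute 0. Total contributed: 29.
The shared-equipment pool pays out 1.8 × 29 = 52.20 in total (split across the unequal shares, but the aggregate is all that matters for the group sum).
The 3 free-riders keep 29 each, adding 87. Group total = 87 + 52.20 = 139.20.

139.20 hours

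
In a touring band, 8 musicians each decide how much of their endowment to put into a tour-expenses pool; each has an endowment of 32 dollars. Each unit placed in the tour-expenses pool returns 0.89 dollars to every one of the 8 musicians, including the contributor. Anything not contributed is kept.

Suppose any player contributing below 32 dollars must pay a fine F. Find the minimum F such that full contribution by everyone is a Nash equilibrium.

Given the others contribute fully, the best deviation is to contribute 0 (any partial contribution still incurs the fine and gives up units whose private return 0.89 is below 1).
Deviating from 32 to 0 saves 32 dollars but forfeits the deviator's share of the drop in the tour-expenses pool: 0.89 × 32 = 28.48.
So the deviation gain is 32 − 28.48 = 3.52, and the fine must be at least 3.52 dollars to wipe it out.

3.52 dollars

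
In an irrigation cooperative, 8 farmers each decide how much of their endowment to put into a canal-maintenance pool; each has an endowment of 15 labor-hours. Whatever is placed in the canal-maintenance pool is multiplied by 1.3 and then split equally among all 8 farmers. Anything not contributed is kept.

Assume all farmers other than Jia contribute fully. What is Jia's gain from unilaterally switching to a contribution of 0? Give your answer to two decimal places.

12.56 labor-hours

Switching from a contribution of 15 to 0 lets Jia keep an extra 15 labor-hours, but lowers the canal-maintenance pool by 15, which costs Jia their own share of that drop: 1.3/8 × 15 = 2.44.
Net gain = 15 − 2.44 = 12.56. The private return per contributed unit (0.1625) is below 1, so free-riding is indeed the best response regardless of what the others do.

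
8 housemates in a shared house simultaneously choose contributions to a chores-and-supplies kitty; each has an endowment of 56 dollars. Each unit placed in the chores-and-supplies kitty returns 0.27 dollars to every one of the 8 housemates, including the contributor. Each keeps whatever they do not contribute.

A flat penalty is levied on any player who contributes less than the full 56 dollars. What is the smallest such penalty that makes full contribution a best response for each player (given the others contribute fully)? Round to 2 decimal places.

Given the others contribute fully, the best deviation is to contribute 0 (any partial contribution still incurs the fine and gives up units whose private return 0.27 is below 1).
Deviating from 56 to 0 saves 56 dollars but forfeits the deviator's share of the drop in the chores-and-supplies kitty: 0.27 × 56 = 15.12.
So the deviation gain is 56 − 15.12 = 40.88, and the fine must be at least 40.88 dollars to wipe it out.

40.88 dollars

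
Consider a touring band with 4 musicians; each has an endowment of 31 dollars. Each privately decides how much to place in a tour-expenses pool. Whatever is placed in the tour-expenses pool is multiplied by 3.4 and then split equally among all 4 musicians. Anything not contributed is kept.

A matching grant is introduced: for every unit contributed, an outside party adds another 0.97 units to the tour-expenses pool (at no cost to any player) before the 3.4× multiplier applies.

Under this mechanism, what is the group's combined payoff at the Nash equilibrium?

With the mechanism, a contributed unit returns 3.4 × 1.97 / 4 = 1.6745 per unit of net cost to the contributor — now above 1 — so contributing fully is weakly dominant for every player.
So the Nash equilibrium is full contribution by all 4; the group earns 3.4 × 1.97 × 124 = 830.55.

830.55 dollars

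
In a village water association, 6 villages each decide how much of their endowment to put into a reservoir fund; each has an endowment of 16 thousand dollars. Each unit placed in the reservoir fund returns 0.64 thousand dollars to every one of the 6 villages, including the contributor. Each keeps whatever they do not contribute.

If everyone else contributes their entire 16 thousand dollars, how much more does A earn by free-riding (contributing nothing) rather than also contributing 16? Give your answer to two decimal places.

Switching from a contribution of 16 to 0 lets A keep an extra 16 thousand dollars, but lowers the reservoir fund by 16, which costs A their own share of that drop: 0.64 × 16 = 10.24.
Net gain = 16 − 10.24 = 5.76. The private return per contributed unit (0.64) is below 1, so free-riding is indeed the best response regardless of what the others do.

5.76 thousand dollars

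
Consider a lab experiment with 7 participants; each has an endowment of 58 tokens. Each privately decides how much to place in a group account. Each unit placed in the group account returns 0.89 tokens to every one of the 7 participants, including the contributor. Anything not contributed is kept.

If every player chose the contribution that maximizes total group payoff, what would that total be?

2529.38 tokens

Each contributed unit returns 6.230 to the group as a whole (0.89 to each of 7 players), which exceeds 1, so the social optimum is full contribution: group total = 6.230 × 406 = 2529.38.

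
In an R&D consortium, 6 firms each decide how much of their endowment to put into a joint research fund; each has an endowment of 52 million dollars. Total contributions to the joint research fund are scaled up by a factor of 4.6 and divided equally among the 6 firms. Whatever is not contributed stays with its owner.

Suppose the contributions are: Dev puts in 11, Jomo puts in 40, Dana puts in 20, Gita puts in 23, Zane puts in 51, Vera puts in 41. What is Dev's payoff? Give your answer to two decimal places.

183.60 million dollars

Total contributed: 11 + 40 + 20 + 23 + 51 + 41 = 186.
Each receives 4.6 × 186 / 6 = 142.60 from the joint research fund.
Dev keeps 52 − 11 = 41, so Dev's payoff is 41 + 142.60 = 183.60.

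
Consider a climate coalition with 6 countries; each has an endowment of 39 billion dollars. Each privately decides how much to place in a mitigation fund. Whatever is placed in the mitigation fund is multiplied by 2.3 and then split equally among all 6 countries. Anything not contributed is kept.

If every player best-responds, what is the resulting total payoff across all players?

234.00 billion dollars

Each contributed unit returns 2.3/6 = 0.3833 to its contributor — below 1 — so contributing 0 is dominant for every player. At the Nash equilibrium everyone keeps their 39, and the group total is 6 × 39 = 234.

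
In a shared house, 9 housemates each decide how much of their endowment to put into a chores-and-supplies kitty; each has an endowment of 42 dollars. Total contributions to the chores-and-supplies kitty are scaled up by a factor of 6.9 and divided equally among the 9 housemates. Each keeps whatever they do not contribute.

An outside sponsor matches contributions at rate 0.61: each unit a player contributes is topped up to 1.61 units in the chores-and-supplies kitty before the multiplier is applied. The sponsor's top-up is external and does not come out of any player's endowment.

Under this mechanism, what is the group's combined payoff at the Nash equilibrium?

With the mechanism, a contributed unit returns 6.9 × 1.61 / 9 = 1.2343 per unit of net cost to the contributor — now above 1 — so contributing fully is weakly dominant for every player.
At the Nash equilibrium everyone contributes 42. Group total payoff = 6.9 × 1.61 × 378 = 4199.20.

4199.20 dollars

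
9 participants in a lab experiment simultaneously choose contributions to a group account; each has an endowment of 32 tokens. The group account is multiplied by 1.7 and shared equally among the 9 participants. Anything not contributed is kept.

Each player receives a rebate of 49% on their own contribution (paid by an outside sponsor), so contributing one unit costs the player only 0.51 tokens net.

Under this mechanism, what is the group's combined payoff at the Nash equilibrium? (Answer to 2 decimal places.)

288.00 tokens

Even with the mechanism, each unit contributed returns only (1.7/9) / 0.51 = 0.3704 per unit of net cost, so contributing nothing is still dominant.
At the Nash equilibrium no one contributes; group total payoff = 9 × 32 = 288.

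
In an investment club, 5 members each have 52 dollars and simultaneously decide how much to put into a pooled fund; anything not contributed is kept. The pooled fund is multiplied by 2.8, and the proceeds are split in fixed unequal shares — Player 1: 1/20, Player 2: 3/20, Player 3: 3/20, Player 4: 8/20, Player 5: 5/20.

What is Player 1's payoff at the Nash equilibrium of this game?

For player j, contributing a unit is worthwhile iff 2.8 × (j's share) ≥ 1, i.e. iff j's share is at least 0.3571.
The only share above 0.3571 is Player 4's 8/20, contributing 52; the remaining 4 contribute 0. Total contributed: 52.
Player 1 keeps 52 and receives 2.8 × 52 × 1/20 = 7.28 from the pooled fund, for a payoff of 59.28.

59.28 dollars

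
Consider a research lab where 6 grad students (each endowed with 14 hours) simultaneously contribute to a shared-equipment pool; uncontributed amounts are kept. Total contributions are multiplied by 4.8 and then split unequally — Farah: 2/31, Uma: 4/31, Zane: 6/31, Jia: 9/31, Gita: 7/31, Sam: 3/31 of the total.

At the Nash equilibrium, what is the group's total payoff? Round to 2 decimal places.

190.40 hours

For player j, contributing a unit is worthwhile iff 4.8 × (j's share) ≥ 1, i.e. iff j's share is at least 0.2083.
Jia and Gita clear that bar, contributing 14 each; the remaining 4 contribute 0. Total contributed: 28.
The shared-equipment pool pays out 4.8 × 28 = 134.40 in total (split across the unequal shares, but the aggregate is all that matters for the group sum).
The 4 free-riders keep 14 each, adding 56. Group total = 56 + 134.40 = 190.40.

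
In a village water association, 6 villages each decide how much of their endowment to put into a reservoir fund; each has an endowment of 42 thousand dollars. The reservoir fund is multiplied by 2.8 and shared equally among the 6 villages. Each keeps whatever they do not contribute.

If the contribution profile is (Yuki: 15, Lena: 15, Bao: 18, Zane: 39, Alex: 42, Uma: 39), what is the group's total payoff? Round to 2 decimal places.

Total contributed: 15 + 15 + 18 + 39 + 42 + 39 = 168; total kept: 6 × 42 − 168 = 84.
The reservoir fund pays out 2.8 × 168 = 470.40 in aggregate.
Group total = 84 + 470.40 = 554.40.

554.40 thousand dollars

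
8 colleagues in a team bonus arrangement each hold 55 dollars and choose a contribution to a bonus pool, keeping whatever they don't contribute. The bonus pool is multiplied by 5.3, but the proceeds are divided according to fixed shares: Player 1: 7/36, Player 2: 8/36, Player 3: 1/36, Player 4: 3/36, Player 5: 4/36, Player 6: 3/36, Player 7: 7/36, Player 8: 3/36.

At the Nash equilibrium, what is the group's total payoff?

Each unit j contributes comes back to j as 5.3 × (j's share), so j prefers to contribute only if that share exceeds 1/5.3 = 0.1887; otherwise keeping the unit dominates.
The shares above 0.1887 belong to Player 1, Player 2 and Player 7, contributing 55 each; the remaining 5 contribute 0. Total contributed: 165.
The bonus pool pays out 5.3 × 165 = 874.50 in total (split across the unequal shares, but the aggregate is all that matters for the group sum).
The 5 free-riders keep 55 each, adding 275. Group total = 275 + 874.50 = 1149.50.

1149.50 dollars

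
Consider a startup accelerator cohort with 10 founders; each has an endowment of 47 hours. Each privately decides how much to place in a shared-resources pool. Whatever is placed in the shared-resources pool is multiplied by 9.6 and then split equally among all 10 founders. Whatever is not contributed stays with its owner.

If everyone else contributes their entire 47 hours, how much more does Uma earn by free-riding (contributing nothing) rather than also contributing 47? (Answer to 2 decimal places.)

1.88 hours

Switching from a contribution of 47 to 0 lets Uma keep an extra 47 hours, but lowers the shared-resources pool by 47, which costs Uma their own share of that drop: 9.6/10 × 47 = 45.12.
Net gain = 47 − 45.12 = 1.88. The private return per contributed unit (0.9600) is below 1, so free-riding is indeed the best response regardless of what the others do.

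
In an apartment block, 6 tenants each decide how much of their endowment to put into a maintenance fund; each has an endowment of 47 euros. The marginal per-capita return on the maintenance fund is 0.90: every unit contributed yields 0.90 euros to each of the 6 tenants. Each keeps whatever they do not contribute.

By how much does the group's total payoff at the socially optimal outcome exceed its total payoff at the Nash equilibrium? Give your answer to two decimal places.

The private return per contributed unit is 0.90 < 1, so contributing 0 is dominant for every player. At the Nash equilibrium everyone keeps their 47, and the group total is 6 × 47 = 282.
Each contributed unit returns 5.400 to the group as a whole (0.90 to each of 6 players), which exceeds 1, so the social optimum is full contribution: group total = 5.400 × 282 = 1522.80.
Efficiency loss = 1522.80 − 282 = 1240.80.

1240.80 euros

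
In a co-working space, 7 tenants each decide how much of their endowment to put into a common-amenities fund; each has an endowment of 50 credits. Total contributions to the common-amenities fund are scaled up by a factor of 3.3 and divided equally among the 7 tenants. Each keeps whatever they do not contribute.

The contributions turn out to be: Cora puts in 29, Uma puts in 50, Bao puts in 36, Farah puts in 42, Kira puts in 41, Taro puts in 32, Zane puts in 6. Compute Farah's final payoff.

119.26 credits

Total contributed: 29 + 50 + 36 + 42 + 41 + 32 + 6 = 236.
Each receives 3.3 × 236 / 7 = 111.26 from the common-amenities fund.
Farah keeps 50 − 42 = 8, so Farah's payoff is 8 + 111.26 = 119.26.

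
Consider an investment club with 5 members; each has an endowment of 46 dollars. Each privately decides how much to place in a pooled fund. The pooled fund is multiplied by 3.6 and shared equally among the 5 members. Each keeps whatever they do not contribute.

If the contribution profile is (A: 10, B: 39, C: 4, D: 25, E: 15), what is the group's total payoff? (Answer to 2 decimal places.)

471.80 dollars

Total contributed: 10 + 39 + 4 + 25 + 15 = 93; total kept: 5 × 46 − 93 = 137.
The pooled fund pays out 3.6 × 93 = 334.80 in aggregate.
Group total = 137 + 334.80 = 471.80.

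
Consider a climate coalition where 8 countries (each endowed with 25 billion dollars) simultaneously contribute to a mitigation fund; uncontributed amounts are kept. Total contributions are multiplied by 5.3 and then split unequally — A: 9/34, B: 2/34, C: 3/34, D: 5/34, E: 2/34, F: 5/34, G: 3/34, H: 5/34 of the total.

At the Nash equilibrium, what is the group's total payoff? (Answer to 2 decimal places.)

307.50 billion dollars

Player j's private return per contributed unit is 5.3 × (j's share). Contributing is weakly dominant for j when that share is at least 1/5.3 = 0.1887, and contributing 0 is dominant otherwise.
The only share above 0.1887 is A's 9/34, contributing 25; the remaining 7 contribute 0. Total contributed: 25.
The mitigation fund pays out 5.3 × 25 = 132.50 in total (split across the unequal shares, but the aggregate is all that matters for the group sum).
The 7 free-riders keep 25 each, adding 175. Group total = 175 + 132.50 = 307.50.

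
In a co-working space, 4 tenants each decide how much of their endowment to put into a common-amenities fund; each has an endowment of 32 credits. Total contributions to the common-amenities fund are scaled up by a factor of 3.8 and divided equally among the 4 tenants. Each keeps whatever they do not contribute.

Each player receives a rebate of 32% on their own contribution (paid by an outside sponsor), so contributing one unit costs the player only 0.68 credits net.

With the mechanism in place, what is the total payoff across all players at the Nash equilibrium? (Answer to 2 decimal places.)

The effective private return per unit is now (3.8/4) / 0.68 = 1.3971 > 1, so every player's dominant strategy flips to full contribution.
At the Nash equilibrium everyone contributes 32. Group total payoff = 4 × (32 × 0.32 + 3.8 × 32) = 527.36.

527.36 credits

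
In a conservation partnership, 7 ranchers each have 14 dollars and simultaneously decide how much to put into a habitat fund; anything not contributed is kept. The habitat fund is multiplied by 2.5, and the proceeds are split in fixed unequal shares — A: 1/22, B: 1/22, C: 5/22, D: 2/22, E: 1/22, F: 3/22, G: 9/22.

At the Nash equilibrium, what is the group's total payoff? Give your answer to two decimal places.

Player j's private return per contributed unit is 2.5 × (j's share). Contributing is weakly dominant for j when that share is at least 1/2.5 = 0.4000, and contributing 0 is dominant otherwise.
G alone (share 9/22) is above the threshold, contributing 14; the remaining 6 contribute 0. Total contributed: 14.
The habitat fund pays out 2.5 × 14 = 35.00 in total (split across the unequal shares, but the aggregate is all that matters for the group sum).
The 6 free-riders keep 14 each, adding 84. Group total = 84 + 35.00 = 119.00.

119.00 dollars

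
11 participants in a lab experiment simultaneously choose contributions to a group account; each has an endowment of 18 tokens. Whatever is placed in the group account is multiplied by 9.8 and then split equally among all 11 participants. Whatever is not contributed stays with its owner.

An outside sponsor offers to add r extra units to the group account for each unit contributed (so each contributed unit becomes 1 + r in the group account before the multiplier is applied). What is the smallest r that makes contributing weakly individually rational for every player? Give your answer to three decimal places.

With matching at rate r, one contributed unit becomes (1 + r) in the group account and returns 9.8 × (1 + r) / 11 to the contributor.
Setting this equal to 1: 1 + r = 11/9.8 = 1.1224.
So the minimum matching rate is r = 1.1224 − 1 = 0.122.

0.122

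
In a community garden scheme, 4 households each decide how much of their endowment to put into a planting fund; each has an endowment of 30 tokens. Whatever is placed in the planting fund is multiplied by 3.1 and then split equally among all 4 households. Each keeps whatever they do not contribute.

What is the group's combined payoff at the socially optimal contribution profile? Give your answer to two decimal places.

372.00 tokens

Each contributed unit returns 3.100 to the group as a whole (0.7750 to each of 4 players), which exceeds 1, so the social optimum is full contribution: group total = 3.100 × 120 = 372.00.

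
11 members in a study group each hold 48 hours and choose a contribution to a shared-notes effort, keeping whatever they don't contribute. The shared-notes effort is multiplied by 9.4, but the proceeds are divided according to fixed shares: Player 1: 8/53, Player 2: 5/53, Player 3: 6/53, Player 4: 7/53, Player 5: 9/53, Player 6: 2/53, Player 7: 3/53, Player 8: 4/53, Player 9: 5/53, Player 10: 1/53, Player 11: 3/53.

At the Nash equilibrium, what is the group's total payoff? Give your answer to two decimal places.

2140.80 hours

Player j's private return per contributed unit is 9.4 × (j's share). Contributing is weakly dominant for j when that share is at least 1/9.4 = 0.1064, and contributing 0 is dominant otherwise.
The shares above 0.1064 belong to Player 1, Player 3, Player 4 and Player 5, contributing 48 each; the remaining 7 contribute 0. Total contributed: 192.
The shared-notes effort pays out 9.4 × 192 = 1804.80 in total (split across the unequal shares, but the aggregate is all that matters for the group sum).
The 7 free-riders keep 48 each, adding 336. Group total = 336 + 1804.80 = 2140.80.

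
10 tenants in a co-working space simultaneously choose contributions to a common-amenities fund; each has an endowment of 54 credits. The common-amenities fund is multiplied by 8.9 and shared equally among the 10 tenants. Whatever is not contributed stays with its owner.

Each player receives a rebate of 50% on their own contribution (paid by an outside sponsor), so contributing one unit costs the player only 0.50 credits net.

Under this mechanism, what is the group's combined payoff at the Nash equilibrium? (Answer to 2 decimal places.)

5076.00 credits

With the mechanism, a contributed unit returns (8.9/10) / 0.50 = 1.7800 per unit of net cost to the contributor — now above 1 — so contributing fully is weakly dominant for every player.
So the Nash equilibrium is full contribution by all 10; the group earns 10 × (54 × 0.50 + 8.9 × 54) = 5076.00.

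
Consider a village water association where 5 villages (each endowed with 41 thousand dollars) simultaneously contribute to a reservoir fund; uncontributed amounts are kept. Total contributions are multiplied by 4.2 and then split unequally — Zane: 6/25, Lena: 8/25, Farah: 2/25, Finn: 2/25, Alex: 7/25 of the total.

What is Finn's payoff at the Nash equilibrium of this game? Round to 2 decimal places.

Player j's private return per contributed unit is 4.2 × (j's share). Contributing is weakly dominant for j when that share is at least 1/4.2 = 0.2381, and contributing 0 is dominant otherwise.
Zane, Lena and Alex clear that bar, contributing 41 each; the remaining 2 contribute 0. Total contributed: 123.
Finn keeps 41 and receives 4.2 × 123 × 2/25 = 41.33 from the reservoir fund, for a payoff of 82.33.

82.33 thousand dollars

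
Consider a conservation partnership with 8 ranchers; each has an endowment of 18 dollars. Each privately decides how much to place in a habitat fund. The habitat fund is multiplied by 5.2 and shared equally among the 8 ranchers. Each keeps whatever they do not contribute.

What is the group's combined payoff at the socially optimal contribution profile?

748.80 dollars

Each contributed unit returns 5.200 to the group as a whole (0.6500 to each of 8 players), which exceeds 1, so the social optimum is full contribution: group total = 5.200 × 144 = 748.80.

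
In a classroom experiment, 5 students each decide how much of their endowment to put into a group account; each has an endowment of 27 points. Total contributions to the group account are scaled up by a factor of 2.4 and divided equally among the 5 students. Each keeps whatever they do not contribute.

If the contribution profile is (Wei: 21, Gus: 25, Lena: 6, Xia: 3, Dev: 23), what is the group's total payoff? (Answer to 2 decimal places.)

Total contributed: 21 + 25 + 6 + 3 + 23 = 78; total kept: 5 × 27 − 78 = 57.
The group account pays out 2.4 × 78 = 187.20 in aggregate.
Group total = 57 + 187.20 = 244.20.

244.20 points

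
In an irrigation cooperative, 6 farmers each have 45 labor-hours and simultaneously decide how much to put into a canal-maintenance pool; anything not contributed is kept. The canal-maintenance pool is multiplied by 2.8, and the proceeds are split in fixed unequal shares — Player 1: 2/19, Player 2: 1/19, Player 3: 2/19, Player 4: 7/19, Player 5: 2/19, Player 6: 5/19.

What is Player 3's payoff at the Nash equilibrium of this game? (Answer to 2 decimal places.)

58.26 labor-hours

For player j, contributing a unit is worthwhile iff 2.8 × (j's share) ≥ 1, i.e. iff j's share is at least 0.3571.
Only Player 4 (7/19) clears that bar, contributing 45; the remaining 5 contribute 0. Total contributed: 45.
Player 3 keeps 45 and receives 2.8 × 45 × 2/19 = 13.26 from the canal-maintenance pool, for a payoff of 58.26.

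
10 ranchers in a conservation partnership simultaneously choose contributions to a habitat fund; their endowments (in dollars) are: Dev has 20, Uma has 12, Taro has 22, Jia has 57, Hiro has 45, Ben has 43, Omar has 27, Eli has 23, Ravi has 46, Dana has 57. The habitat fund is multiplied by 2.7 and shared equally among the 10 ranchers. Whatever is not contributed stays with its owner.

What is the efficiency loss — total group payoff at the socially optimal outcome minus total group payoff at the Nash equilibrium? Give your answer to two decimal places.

The private return per contributed unit is 2.7/10 = 0.2700 < 1 for every player regardless of endowment, so the Nash equilibrium is zero contribution and the group total is Σ E_j = 20 + 12 + 22 + 57 + 45 + 43 + 27 + 23 + 46 + 57 = 352.
Each contributed unit returns 2.700 to the group, so the social optimum is full contribution by everyone: group total = 2.700 × 352 = 950.40.
Efficiency loss = (2.700 − 1) × 352 = 598.40.

598.40 dollars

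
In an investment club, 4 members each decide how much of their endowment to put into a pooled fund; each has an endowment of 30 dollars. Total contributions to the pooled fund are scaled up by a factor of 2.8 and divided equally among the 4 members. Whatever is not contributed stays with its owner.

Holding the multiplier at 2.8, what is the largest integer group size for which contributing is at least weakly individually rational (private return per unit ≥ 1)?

Private return per unit is 2.8/(group size), which is ≥ 1 whenever the group size is ≤ 2.8.
The largest such integer is 2.

2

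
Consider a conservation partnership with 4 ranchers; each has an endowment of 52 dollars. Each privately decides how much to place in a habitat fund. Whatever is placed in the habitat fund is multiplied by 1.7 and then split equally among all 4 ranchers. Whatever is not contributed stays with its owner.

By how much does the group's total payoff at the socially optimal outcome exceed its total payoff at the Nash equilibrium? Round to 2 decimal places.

Each contributed unit returns 1.7/4 = 0.4250 to its contributor — below 1 — so contributing 0 is dominant for every player. At the Nash equilibrium everyone keeps their 52, and the group total is 4 × 52 = 208.
Each contributed unit returns 1.700 to the group as a whole (0.4250 to each of 4 players), which exceeds 1, so the social optimum is full contribution: group total = 1.700 × 208 = 353.60.
Efficiency loss = 353.60 − 208 = 145.60.

145.60 dollars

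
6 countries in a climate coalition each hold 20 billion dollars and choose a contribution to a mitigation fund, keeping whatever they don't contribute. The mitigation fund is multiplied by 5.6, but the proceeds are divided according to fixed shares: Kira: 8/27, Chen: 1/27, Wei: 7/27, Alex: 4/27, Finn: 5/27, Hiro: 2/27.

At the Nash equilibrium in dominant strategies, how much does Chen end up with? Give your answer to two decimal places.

32.44 billion dollars

For player j, contributing a unit is worthwhile iff 5.6 × (j's share) ≥ 1, i.e. iff j's share is at least 0.1786.
The shares above 0.1786 belong to Kira, Wei and Finn, contributing 20 each; the remaining 3 contribute 0. Total contributed: 60.
Chen keeps 20 and receives 5.6 × 60 × 1/27 = 12.44 from the mitigation fund, for a payoff of 32.44.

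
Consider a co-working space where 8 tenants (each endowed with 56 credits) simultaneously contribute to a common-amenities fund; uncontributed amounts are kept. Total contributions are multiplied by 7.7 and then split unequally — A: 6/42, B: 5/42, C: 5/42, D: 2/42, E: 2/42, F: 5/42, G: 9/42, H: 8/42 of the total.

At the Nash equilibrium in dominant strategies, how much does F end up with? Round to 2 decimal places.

For player j, contributing a unit is worthwhile iff 7.7 × (j's share) ≥ 1, i.e. iff j's share is at least 0.1299.
A, G and H clear that bar, contributing 56 each; the remaining 5 contribute 0. Total contributed: 168.
F keeps 56 and receives 7.7 × 168 × 5/42 = 154.00 from the common-amenities fund, for a payoff of 210.00.

210.00 credits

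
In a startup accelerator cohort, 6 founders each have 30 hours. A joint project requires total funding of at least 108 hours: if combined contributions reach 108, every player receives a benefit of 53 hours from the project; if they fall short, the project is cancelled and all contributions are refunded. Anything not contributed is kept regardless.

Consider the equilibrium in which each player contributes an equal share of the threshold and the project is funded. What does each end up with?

65 hours

Equal share of the threshold: 108/6 = 18.
At this profile no one gains by cutting their contribution: any cut drops the total below 108, the project is cancelled, contributions are refunded, and the deviator ends with 30, which is less than 30 − 18 + 53 = 65. Contributing more than 18 just wastes the excess. So contributing exactly 18 is a best response.
Each player's payoff: 30 − 18 + 53 = 65.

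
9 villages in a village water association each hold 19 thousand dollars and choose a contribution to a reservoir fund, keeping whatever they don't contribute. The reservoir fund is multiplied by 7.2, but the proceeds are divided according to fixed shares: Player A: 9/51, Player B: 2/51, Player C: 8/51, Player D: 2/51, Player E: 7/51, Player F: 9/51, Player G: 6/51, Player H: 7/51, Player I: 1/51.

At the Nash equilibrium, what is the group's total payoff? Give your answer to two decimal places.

524.40 thousand dollars

A player with share s gets back 7.2·s per unit contributed, so full contribution is dominant for anyone with s > 1/7.2 = 0.1389 and zero contribution is dominant for anyone below.
The shares above 0.1389 belong to Player A, Player C and Player F, contributing 19 each; the remaining 6 contribute 0. Total contributed: 57.
The reservoir fund pays out 7.2 × 57 = 410.40 in total (split across the unequal shares, but the aggregate is all that matters for the group sum).
The 6 free-riders keep 19 each, adding 114. Group total = 114 + 410.40 = 524.40.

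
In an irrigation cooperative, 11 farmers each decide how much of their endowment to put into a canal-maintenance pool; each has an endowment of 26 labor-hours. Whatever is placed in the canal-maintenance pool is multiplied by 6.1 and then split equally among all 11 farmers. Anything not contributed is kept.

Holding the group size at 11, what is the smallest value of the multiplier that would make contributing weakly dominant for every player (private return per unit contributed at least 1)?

A contributed unit returns (multiplier)/11 to its contributor.
This reaches 1 exactly when the multiplier is 11.

11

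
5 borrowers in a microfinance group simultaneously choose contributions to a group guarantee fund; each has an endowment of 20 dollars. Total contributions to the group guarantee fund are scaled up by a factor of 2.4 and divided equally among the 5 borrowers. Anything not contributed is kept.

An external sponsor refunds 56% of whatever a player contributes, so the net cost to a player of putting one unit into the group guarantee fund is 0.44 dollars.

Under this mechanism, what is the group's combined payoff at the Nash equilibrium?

The effective private return per unit is now (2.4/5) / 0.44 = 1.0909 > 1, so every player's dominant strategy flips to full contribution.
At the Nash equilibrium everyone contributes 20. Group total payoff = 5 × (20 × 0.56 + 2.4 × 20) = 296.00.

296.00 dollars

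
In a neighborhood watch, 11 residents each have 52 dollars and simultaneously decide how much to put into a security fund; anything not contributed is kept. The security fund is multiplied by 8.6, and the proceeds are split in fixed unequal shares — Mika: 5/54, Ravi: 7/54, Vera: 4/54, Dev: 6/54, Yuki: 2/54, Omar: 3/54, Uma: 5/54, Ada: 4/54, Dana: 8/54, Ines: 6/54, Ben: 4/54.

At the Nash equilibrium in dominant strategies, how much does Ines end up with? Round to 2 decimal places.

A player with share s gets back 8.6·s per unit contributed, so full contribution is dominant for anyone with s > 1/8.6 = 0.1163 and zero contribution is dominant for anyone below.
Ravi and Dana are above the threshold, contributing 52 each; the remaining 9 contribute 0. Total contributed: 104.
Ines keeps 52 and receives 8.6 × 104 × 6/54 = 99.38 from the security fund, for a payoff of 151.38.

151.38 dollars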